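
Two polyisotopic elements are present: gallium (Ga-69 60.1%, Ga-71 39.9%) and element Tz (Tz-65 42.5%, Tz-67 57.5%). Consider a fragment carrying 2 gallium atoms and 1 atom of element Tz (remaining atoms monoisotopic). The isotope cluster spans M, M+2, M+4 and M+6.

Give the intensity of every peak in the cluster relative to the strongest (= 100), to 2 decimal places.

37.30 : 100.00 : 83.45 : 22.24

Gallium pattern (n=2): 0.361201 : 0.479598 : 0.159201
Element Tz pattern (n=1): 0.4250 : 0.5750
Convolve the two distributions (both contribute in 2-u steps):
  M: 0.361201×0.4250 = 0.153510
  M+2: 0.361201×0.5750 + 0.479598×0.4250 = 0.411520
  M+4: 0.479598×0.5750 + 0.159201×0.4250 = 0.343429
  M+6: 0.159201×0.5750 = 0.091541
Scale to base peak (0.411520) = 100: 37.30 : 100.00 : 83.45 : 22.24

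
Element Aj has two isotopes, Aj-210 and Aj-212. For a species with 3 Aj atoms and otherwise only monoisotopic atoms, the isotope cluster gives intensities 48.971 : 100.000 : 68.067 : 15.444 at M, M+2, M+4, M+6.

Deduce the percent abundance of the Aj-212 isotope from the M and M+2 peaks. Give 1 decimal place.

If p is the fraction of Aj that is Aj-210, then I(M+2)/I(M) = [C(3,1)·p^2·(1−p)] / p^3 = 3·(1−p)/p = 100.000/48.971 = 2.0420
(1−p)/p = 2.0420/3 = 0.6807  ⇒  p = 1/(1 + 0.6807) = 0.5950
Aj-210: 59.5%, Aj-212: 40.5%.

40.5%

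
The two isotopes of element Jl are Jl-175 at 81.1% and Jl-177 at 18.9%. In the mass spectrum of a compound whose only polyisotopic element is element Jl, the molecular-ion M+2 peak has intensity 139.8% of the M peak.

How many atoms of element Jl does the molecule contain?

6

The M+2/M ratio from n Jl atoms is n · q/p = n · 0.189/0.811.
n = 1.398 × 0.811/0.189 = 6.00 ≈ 6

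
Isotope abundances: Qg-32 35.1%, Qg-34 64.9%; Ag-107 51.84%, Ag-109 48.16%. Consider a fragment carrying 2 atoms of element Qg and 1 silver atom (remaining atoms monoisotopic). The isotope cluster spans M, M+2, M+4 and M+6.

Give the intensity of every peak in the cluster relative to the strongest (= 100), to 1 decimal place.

14.6 : 67.5 : 100.0 : 46.3

Element Qg pattern (n=2): 0.123201 : 0.455598 : 0.421201
Silver pattern (n=1): 0.5184 : 0.4816
Convolve the two distributions (both contribute in 2-u steps):
  M: 0.123201×0.5184 = 0.063867
  M+2: 0.123201×0.4816 + 0.455598×0.5184 = 0.295516
  M+4: 0.455598×0.4816 + 0.421201×0.5184 = 0.437767
  M+6: 0.421201×0.4816 = 0.202850
Scale to base peak (0.437767) = 100: 14.6 : 67.5 : 100.0 : 46.3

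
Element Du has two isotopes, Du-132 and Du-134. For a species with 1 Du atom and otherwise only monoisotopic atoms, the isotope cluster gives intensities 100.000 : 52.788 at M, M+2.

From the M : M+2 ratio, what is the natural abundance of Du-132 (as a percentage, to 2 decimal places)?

Let p = fractional abundance of Du-132. I(M+2)/I(M) = [C(1,1)·p^0·(1−p)] / p^1 = 1·(1−p)/p = 52.788/100.000 = 0.5279
(1−p)/p = 0.5279/1 = 0.5279  ⇒  p = 1/(1 + 0.5279) = 0.6545
Du-132: 65.45%, Du-134: 34.55%.

65.45%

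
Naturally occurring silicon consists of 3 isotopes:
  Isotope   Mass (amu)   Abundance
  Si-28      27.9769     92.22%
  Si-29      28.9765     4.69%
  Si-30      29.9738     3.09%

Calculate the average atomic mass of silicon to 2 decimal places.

28.09 amu

The abundance-weighted mean is 0.9222 × 27.9769 + 0.0469 × 28.9765 + 0.0309 × 29.9738
= 25.80030 + 1.35900 + 0.92619 = 28.08549 amu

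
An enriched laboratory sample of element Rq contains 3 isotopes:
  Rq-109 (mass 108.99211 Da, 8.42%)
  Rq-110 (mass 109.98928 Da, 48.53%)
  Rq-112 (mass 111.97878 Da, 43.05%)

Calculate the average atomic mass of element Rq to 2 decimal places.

110.76 Da

Weight each isotope mass by its fractional abundance: 0.0842 × 108.99211 + 0.4853 × 109.98928 + 0.4305 × 111.97878
= 9.177136 + 53.377798 + 48.206865 = 110.761799 Da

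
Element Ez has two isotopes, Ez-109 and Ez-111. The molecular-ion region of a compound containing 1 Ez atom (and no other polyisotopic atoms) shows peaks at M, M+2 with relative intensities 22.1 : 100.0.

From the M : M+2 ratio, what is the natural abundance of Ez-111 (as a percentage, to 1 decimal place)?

81.9%

Write p for the Ez-109 fraction. I(M+2)/I(M) = [C(1,1)·p^0·(1−p)] / p^1 = 1·(1−p)/p = 100.0/22.1 = 4.5249
(1−p)/p = 4.5249/1 = 4.5249  ⇒  p = 1/(1 + 4.5249) = 0.1810
Ez-109: 18.1%, Ez-111: 81.9%.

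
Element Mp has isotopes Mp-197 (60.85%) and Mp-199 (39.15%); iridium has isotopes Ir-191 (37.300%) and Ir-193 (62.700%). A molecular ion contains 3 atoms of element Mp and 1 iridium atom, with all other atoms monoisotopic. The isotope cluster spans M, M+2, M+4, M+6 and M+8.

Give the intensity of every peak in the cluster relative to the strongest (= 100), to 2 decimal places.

Element Mp pattern (n=3): 0.22531066 : 0.43488476 : 0.27979849 : 0.06000609
Iridium pattern (n=1): 0.3730 : 0.6270
Convolve the two distributions (both contribute in 2-u steps):
  M: 0.22531066×0.3730 = 0.084041
  M+2: 0.22531066×0.6270 + 0.43488476×0.3730 = 0.303482
  M+4: 0.43488476×0.6270 + 0.27979849×0.3730 = 0.377038
  M+6: 0.27979849×0.6270 + 0.06000609×0.3730 = 0.197816
  M+8: 0.06000609×0.6270 = 0.037624
Scale to base peak (0.377038) = 100: 22.29 : 80.49 : 100.00 : 52.47 : 9.98

22.29 : 80.49 : 100.00 : 52.47 : 9.98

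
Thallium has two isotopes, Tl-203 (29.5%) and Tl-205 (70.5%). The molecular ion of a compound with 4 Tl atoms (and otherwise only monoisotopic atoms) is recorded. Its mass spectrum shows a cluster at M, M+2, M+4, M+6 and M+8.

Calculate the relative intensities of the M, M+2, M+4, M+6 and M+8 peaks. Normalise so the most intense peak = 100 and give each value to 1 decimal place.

Each Tl atom is independently Tl-203 (p = 0.295) or Tl-205 (q = 0.705); the cluster is the binomial expansion (p + q)^4.
P(M) = 0.295^4 = 0.007573
P(M+2) = 4 × 0.295^3 × 0.705^1 = 0.072396
P(M+4) = 6 × 0.295^2 × 0.705^2 = 0.259522
P(M+6) = 4 × 0.295^1 × 0.705^3 = 0.413475
P(M+8) = 0.705^4 = 0.247034
The M+6 peak is largest (0.413475); scaling to 100 gives 1.8 : 17.5 : 62.8 : 100.0 : 59.7.

1.8 : 17.5 : 62.8 : 100.0 : 59.7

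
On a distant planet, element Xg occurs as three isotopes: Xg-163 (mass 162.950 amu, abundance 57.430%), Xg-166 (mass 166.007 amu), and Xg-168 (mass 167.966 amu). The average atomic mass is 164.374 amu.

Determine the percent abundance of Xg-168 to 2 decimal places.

6.26%

The remaining 42.570% is split between Xg-166 (fraction x) and Xg-168 (fraction 0.42570 − x).
Substituting: 166.007x + 167.966(0.42570 − x) = 70.791815
(166.007 − 167.966)x = -0.7113112  ⇒  x = 0.36310, y = 0.06260
Xg-166: 36.31%, Xg-168: 6.26%.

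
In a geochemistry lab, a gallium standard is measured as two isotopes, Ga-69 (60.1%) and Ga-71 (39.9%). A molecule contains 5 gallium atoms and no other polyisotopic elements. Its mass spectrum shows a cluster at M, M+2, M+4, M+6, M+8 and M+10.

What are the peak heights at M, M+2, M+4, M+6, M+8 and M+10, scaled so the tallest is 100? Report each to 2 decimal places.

Each Ga atom is independently Ga-69 (p = 0.601) or Ga-71 (q = 0.399); the cluster is the binomial expansion (p + q)^5.
P(M) = 0.601^5 = 0.078410
P(M+2) = 5 × 0.601^4 × 0.399^1 = 0.260280
P(M+4) = 10 × 0.601^3 × 0.399^2 = 0.345596
P(M+6) = 10 × 0.601^2 × 0.399^3 = 0.229439
P(M+8) = 5 × 0.601^1 × 0.399^4 = 0.076162
P(M+10) = 0.399^5 = 0.010113
The M+4 peak is largest (0.345596); scaling to 100 gives 22.69 : 75.31 : 100.00 : 66.39 : 22.04 : 2.93.

22.69 : 75.31 : 100.00 : 66.39 : 22.04 : 2.93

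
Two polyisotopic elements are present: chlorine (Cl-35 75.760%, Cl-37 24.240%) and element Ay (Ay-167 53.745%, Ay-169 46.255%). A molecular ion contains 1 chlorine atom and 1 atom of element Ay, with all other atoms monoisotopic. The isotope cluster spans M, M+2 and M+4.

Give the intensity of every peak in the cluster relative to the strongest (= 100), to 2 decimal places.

Chlorine pattern (n=1): 0.7576 : 0.2424
Element Ay pattern (n=1): 0.53745 : 0.46255
Convolve the two distributions (both contribute in 2-u steps):
  M: 0.7576×0.53745 = 0.407172
  M+2: 0.7576×0.46255 + 0.2424×0.53745 = 0.480706
  M+4: 0.2424×0.46255 = 0.112122
Scale to base peak (0.480706) = 100: 84.70 : 100.00 : 23.32

84.70 : 100.00 : 23.32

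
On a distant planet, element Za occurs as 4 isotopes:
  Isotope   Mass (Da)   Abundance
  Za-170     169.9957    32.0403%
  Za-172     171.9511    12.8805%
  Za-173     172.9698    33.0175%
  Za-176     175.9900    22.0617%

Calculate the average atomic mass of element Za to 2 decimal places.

172.55 Da

Average mass = Σ (abundance × isotope mass) = 0.320403 × 169.9957 + 0.128805 × 171.9511 + 0.330175 × 172.9698 + 0.220617 × 175.9900
= 54.46713 + 22.14816 + 57.11030 + 38.82639 = 172.55198 Da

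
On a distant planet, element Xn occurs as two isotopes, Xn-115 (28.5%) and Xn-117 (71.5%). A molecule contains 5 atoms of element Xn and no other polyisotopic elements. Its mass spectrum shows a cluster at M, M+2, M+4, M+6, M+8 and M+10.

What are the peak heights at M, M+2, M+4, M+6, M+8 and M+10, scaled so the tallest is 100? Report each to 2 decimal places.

0.50 : 6.33 : 31.78 : 79.72 : 100.00 : 50.18

Each Xn atom is independently Xn-115 (p = 0.285) or Xn-117 (q = 0.715); the cluster is the binomial expansion (p + q)^5.
P(M) = 0.285^5 = 0.001880
P(M+2) = 5 × 0.285^4 × 0.715^1 = 0.023586
P(M+4) = 10 × 0.285^3 × 0.715^2 = 0.118344
P(M+6) = 10 × 0.285^2 × 0.715^3 = 0.296898
P(M+8) = 5 × 0.285^1 × 0.715^4 = 0.372425
P(M+10) = 0.715^5 = 0.186866
The M+8 peak is largest (0.372425); scaling to 100 gives 0.50 : 6.33 : 31.78 : 79.72 : 100.00 : 50.18.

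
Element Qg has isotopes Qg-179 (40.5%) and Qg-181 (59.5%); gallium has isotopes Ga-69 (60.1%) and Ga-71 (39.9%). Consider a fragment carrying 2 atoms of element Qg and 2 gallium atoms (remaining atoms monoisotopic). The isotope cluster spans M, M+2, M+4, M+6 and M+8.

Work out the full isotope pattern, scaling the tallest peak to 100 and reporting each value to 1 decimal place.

15.4 : 65.6 : 100.0 : 64.0 : 14.6

Element Qg pattern (n=2): 0.164025 : 0.48195 : 0.354025
Gallium pattern (n=2): 0.361201 : 0.479598 : 0.159201
Convolve the two distributions (both contribute in 2-u steps):
  M: 0.164025×0.361201 = 0.059246
  M+2: 0.164025×0.479598 + 0.48195×0.361201 = 0.252747
  M+4: 0.164025×0.159201 + 0.48195×0.479598 + 0.354025×0.361201 = 0.385129
  M+6: 0.48195×0.159201 + 0.354025×0.479598 = 0.246517
  M+8: 0.354025×0.159201 = 0.056361
Scale to base peak (0.385129) = 100: 15.4 : 65.6 : 100.0 : 64.0 : 14.6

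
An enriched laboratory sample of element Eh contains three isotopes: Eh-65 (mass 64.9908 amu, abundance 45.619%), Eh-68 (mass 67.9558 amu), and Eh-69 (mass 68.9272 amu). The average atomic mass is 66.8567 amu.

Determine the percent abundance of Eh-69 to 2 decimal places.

26.10%

Let x and y be the fractions of Eh-68 and Eh-69. Then x + y = 1 − 0.45619 = 0.54381 and 67.9558x + 68.9272y = 66.8567 − 0.45619×64.9908 = 37.208546948.
Substituting: 67.9558x + 68.9272(0.54381 − x) = 37.208546948
(67.9558 − 68.9272)x = -0.274753684  ⇒  x = 0.28284, y = 0.26097
Eh-68: 28.28%, Eh-69: 26.10%.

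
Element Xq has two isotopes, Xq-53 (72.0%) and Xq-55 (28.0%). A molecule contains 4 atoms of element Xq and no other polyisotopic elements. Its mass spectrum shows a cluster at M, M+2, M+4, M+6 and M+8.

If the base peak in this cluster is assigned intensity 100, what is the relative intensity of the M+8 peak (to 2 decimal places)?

Binomial terms of (0.720 + 0.280)^4: M 0.2687, M+2 0.4180, M+4 0.2439, M+6 0.0632, M+8 0.0061 → M+2 is the base peak.
P(M+2) = C(4,1) × 0.720^3 × 0.280^1 = 4 × 0.373248 × 0.2800 = 0.418038 (base)
P(M+8) = C(4,4) × 0.720^0 × 0.280^4 = 1 × 1.0000 × 0.00614656 = 0.006147
Relative intensity = 0.006147 / 0.418038 × 100 = 1.47

1.47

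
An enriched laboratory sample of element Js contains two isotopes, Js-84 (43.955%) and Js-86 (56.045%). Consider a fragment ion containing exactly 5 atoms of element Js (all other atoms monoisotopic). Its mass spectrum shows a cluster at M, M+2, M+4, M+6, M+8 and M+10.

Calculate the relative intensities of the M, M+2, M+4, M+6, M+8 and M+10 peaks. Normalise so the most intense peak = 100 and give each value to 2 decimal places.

4.82 : 30.75 : 78.43 : 100.00 : 63.75 : 16.26

The 5 Js atoms are independent, so intensities follow the terms of (0.43955 + 0.56045)^5.
P(M) = 0.43955^5 = 0.016407
P(M+2) = 5 × 0.43955^4 × 0.56045^1 = 0.104602
P(M+4) = 10 × 0.43955^3 × 0.56045^2 = 0.266746
P(M+6) = 10 × 0.43955^2 × 0.56045^3 = 0.340116
P(M+8) = 5 × 0.43955^1 × 0.56045^4 = 0.216833
P(M+10) = 0.56045^5 = 0.055295
The M+6 peak is largest (0.340116); scaling to 100 gives 4.82 : 30.75 : 78.43 : 100.00 : 63.75 : 16.26.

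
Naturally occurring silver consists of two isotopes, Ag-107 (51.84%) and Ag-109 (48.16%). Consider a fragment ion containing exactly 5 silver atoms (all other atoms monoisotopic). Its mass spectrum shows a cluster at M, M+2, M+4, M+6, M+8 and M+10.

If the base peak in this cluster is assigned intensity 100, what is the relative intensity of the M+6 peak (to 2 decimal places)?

Term probabilities: M 0.0374, M+2 0.1739, M+4 0.3231, M+6 0.3002, M+8 0.1394, M+10 0.0259. Base peak = M+4.
P(M+4) = C(5,2) × 0.5184^3 × 0.4816^2 = 10 × 0.13931407 × 0.23193856 = 0.323123 (base)
P(M+6) = C(5,3) × 0.5184^2 × 0.4816^3 = 10 × 0.26873856 × 0.11170161 = 0.300185
Relative intensity = 0.300185 / 0.323123 × 100 = 92.90

92.90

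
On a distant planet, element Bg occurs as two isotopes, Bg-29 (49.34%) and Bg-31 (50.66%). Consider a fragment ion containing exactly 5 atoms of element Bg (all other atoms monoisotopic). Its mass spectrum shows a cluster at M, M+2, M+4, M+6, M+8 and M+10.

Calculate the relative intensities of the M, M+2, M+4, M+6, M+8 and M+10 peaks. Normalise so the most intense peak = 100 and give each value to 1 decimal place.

9.2 : 47.4 : 97.4 : 100.0 : 51.3 : 10.5

Each Bg atom is independently Bg-29 (p = 0.4934) or Bg-31 (q = 0.5066); the cluster is the binomial expansion (p + q)^5.
P(M) = 0.4934^5 = 0.029241
P(M+2) = 5 × 0.4934^4 × 0.5066^1 = 0.150118
P(M+4) = 10 × 0.4934^3 × 0.5066^2 = 0.308268
P(M+6) = 10 × 0.4934^2 × 0.5066^3 = 0.316515
P(M+8) = 5 × 0.4934^1 × 0.5066^4 = 0.162491
P(M+10) = 0.5066^5 = 0.033368
The M+6 peak is largest (0.316515); scaling to 100 gives 9.2 : 47.4 : 97.4 : 100.0 : 51.3 : 10.5.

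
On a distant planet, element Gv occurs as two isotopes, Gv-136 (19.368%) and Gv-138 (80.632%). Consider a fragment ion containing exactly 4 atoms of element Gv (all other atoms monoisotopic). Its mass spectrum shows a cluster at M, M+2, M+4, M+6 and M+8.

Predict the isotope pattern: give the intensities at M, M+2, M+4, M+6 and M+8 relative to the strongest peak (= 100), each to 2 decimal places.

0.33 : 5.54 : 34.62 : 96.08 : 100.00

Expanding (0.19368 + 0.80632)^4:
P(M) = 0.19368^4 = 0.001407
P(M+2) = 4 × 0.19368^3 × 0.80632^1 = 0.023433
P(M+4) = 6 × 0.19368^2 × 0.80632^2 = 0.146331
P(M+6) = 4 × 0.19368^1 × 0.80632^3 = 0.406132
P(M+8) = 0.80632^4 = 0.422698
The M+8 peak is largest (0.422698); scaling to 100 gives 0.33 : 5.54 : 34.62 : 96.08 : 100.00.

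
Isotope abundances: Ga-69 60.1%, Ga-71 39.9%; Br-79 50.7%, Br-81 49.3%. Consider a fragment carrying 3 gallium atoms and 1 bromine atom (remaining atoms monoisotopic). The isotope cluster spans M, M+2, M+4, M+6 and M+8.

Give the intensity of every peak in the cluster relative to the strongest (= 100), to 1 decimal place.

Gallium pattern (n=3): 0.2170818 : 0.4323576 : 0.2870394 : 0.0635212
Bromine pattern (n=1): 0.5070 : 0.4930
Convolve the two distributions (both contribute in 2-u steps):
  M: 0.2170818×0.5070 = 0.110060
  M+2: 0.2170818×0.4930 + 0.4323576×0.5070 = 0.326227
  M+4: 0.4323576×0.4930 + 0.2870394×0.5070 = 0.358681
  M+6: 0.2870394×0.4930 + 0.0635212×0.5070 = 0.173716
  M+8: 0.0635212×0.4930 = 0.031316
Scale to base peak (0.358681) = 100: 30.7 : 91.0 : 100.0 : 48.4 : 8.7

30.7 : 91.0 : 100.0 : 48.4 : 8.7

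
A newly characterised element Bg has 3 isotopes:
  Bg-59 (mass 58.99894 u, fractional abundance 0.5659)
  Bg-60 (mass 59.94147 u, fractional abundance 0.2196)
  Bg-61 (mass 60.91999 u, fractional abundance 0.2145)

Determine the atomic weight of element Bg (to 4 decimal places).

59.6180 u

Ar = Σ fᵢ·mᵢ = 0.5659 × 58.99894 + 0.2196 × 59.94147 + 0.2145 × 60.91999
= 33.387500 + 13.163147 + 13.067338 = 59.617985 u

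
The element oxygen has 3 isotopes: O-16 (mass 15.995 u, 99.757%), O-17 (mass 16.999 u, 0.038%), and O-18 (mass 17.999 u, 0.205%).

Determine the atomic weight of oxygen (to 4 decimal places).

Weight each isotope mass by its fractional abundance: 0.99757 × 15.995 + 0.00038 × 16.999 + 0.00205 × 17.999
= 15.95613 + 0.00646 + 0.03690 = 15.99949 u

15.9995 u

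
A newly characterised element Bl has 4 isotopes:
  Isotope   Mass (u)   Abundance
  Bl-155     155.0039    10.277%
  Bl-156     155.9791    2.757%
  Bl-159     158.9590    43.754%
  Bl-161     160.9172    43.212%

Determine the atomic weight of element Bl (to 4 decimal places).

159.3166 u

Weight each isotope mass by its fractional abundance: 0.10277 × 155.0039 + 0.02757 × 155.9791 + 0.43754 × 158.9590 + 0.43212 × 160.9172
= 15.92975 + 4.30034 + 69.55092 + 69.53554 = 159.31655 u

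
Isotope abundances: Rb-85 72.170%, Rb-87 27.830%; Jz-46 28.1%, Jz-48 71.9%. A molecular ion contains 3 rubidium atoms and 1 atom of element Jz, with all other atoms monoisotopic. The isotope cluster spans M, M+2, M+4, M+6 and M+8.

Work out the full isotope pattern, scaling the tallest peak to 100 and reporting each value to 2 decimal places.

Rubidium pattern (n=3): 0.37589809 : 0.43485841 : 0.16768892 : 0.02155458
Element Jz pattern (n=1): 0.2810 : 0.7190
Convolve the two distributions (both contribute in 2-u steps):
  M: 0.37589809×0.2810 = 0.105627
  M+2: 0.37589809×0.7190 + 0.43485841×0.2810 = 0.392466
  M+4: 0.43485841×0.7190 + 0.16768892×0.2810 = 0.359784
  M+6: 0.16768892×0.7190 + 0.02155458×0.2810 = 0.126625
  M+8: 0.02155458×0.7190 = 0.015498
Scale to base peak (0.392466) = 100: 26.91 : 100.00 : 91.67 : 32.26 : 3.95

26.91 : 100.00 : 91.67 : 32.26 : 3.95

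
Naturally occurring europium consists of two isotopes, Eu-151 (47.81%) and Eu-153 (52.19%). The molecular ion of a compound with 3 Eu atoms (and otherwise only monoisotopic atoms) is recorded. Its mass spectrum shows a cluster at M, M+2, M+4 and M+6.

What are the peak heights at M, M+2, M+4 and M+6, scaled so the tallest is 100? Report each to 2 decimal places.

Each Eu atom is independently Eu-151 (p = 0.4781) or Eu-153 (q = 0.5219); the cluster is the binomial expansion (p + q)^3.
P(M) = 0.4781^3 = 0.109284
P(M+2) = 3 × 0.4781^2 × 0.5219^1 = 0.357887
P(M+4) = 3 × 0.4781^1 × 0.5219^2 = 0.390674
P(M+6) = 0.5219^3 = 0.142155
The M+4 peak is largest (0.390674); scaling to 100 gives 27.97 : 91.61 : 100.00 : 36.39.

27.97 : 91.61 : 100.00 : 36.39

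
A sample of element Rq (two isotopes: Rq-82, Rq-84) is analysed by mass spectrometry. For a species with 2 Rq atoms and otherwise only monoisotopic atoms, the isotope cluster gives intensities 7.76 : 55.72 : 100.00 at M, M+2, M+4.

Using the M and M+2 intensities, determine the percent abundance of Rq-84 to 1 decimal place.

Let p = fractional abundance of Rq-82. I(M+2)/I(M) = [C(2,1)·p^1·(1−p)] / p^2 = 2·(1−p)/p = 55.72/7.76 = 7.1804
(1−p)/p = 7.1804/2 = 3.5902  ⇒  p = 1/(1 + 3.5902) = 0.2179
Rq-82: 21.8%, Rq-84: 78.2%.

78.2%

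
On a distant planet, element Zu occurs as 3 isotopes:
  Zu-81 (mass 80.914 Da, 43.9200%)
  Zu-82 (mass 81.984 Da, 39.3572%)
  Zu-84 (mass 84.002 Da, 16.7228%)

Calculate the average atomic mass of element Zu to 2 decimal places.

81.85 Da

Weight each isotope mass by its fractional abundance: 0.439200 × 80.914 + 0.393572 × 81.984 + 0.167228 × 84.002
= 35.5374 + 32.2666 + 14.0475 = 81.8515 Da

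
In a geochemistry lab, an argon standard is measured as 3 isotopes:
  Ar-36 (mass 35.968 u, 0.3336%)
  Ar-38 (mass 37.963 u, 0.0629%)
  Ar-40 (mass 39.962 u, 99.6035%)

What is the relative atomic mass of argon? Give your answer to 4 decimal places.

Weight each isotope mass by its fractional abundance: 0.003336 × 35.968 + 0.000629 × 37.963 + 0.996035 × 39.962
= 0.11999 + 0.02388 + 39.80355 = 39.94742 u

39.9474 u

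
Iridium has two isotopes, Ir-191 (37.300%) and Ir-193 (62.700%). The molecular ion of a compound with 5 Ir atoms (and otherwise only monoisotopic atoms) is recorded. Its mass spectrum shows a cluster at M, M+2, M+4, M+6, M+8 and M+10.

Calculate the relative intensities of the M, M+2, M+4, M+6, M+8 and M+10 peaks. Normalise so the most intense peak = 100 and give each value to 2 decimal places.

Each Ir atom is independently Ir-191 (p = 0.37300) or Ir-193 (q = 0.62700); the cluster is the binomial expansion (p + q)^5.
P(M) = 0.37300^5 = 0.007220
P(M+2) = 5 × 0.37300^4 × 0.62700^1 = 0.060684
P(M+4) = 10 × 0.37300^3 × 0.62700^2 = 0.204015
P(M+6) = 10 × 0.37300^2 × 0.62700^3 = 0.342942
P(M+8) = 5 × 0.37300^1 × 0.62700^4 = 0.288237
P(M+10) = 0.62700^5 = 0.096903
The M+6 peak is largest (0.342942); scaling to 100 gives 2.11 : 17.70 : 59.49 : 100.00 : 84.05 : 28.26.

2.11 : 17.70 : 59.49 : 100.00 : 84.05 : 28.26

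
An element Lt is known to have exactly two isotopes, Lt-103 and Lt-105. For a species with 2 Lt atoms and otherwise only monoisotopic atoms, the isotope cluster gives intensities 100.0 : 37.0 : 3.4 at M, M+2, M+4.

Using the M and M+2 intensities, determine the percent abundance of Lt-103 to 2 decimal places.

84.39%

Let p = fractional abundance of Lt-103. I(M+2)/I(M) = [C(2,1)·p^1·(1−p)] / p^2 = 2·(1−p)/p = 37.0/100.0 = 0.3700
(1−p)/p = 0.3700/2 = 0.1850  ⇒  p = 1/(1 + 0.1850) = 0.8439
Lt-103: 84.39%, Lt-105: 15.61%.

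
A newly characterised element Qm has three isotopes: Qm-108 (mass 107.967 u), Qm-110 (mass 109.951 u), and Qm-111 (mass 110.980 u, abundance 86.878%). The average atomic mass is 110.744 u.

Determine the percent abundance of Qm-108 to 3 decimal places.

Let x and y be the fractions of Qm-108 and Qm-110. Then x + y = 1 − 0.86878 = 0.13122 and 107.967x + 109.951y = 110.744 − 0.86878×110.980 = 14.3267956.
Substituting: 107.967x + 109.951(0.13122 − x) = 14.3267956
(107.967 − 109.951)x = -0.10097462  ⇒  x = 0.05089, y = 0.08033
Qm-108: 5.089%, Qm-110: 8.033%.

5.089%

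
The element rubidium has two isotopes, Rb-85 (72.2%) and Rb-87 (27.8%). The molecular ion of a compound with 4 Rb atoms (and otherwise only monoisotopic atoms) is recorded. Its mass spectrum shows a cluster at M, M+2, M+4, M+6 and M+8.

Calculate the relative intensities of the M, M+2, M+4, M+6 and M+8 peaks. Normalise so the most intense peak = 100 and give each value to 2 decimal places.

Each Rb atom is independently Rb-85 (p = 0.722) or Rb-87 (q = 0.278); the cluster is the binomial expansion (p + q)^4.
P(M) = 0.722^4 = 0.271737
P(M+2) = 4 × 0.722^3 × 0.278^1 = 0.418520
P(M+4) = 6 × 0.722^2 × 0.278^2 = 0.241721
P(M+6) = 4 × 0.722^1 × 0.278^3 = 0.062049
P(M+8) = 0.278^4 = 0.005973
The M+2 peak is largest (0.418520); scaling to 100 gives 64.93 : 100.00 : 57.76 : 14.83 : 1.43.

64.93 : 100.00 : 57.76 : 14.83 : 1.43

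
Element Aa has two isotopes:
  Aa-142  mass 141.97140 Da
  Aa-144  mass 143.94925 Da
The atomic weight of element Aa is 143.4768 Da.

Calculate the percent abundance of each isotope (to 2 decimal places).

Writing the weighted mean with unknown fraction x of Aa-142:
141.97140·x + 143.94925·(1 − x) = 143.4768
(141.97140 − 143.94925)·x = 143.4768 − 143.94925
x = -0.47245 / -1.97785 = 0.23887 → 23.89% Aa-142, 76.11% Aa-144.

Aa-142: 23.89%, Aa-144: 76.11%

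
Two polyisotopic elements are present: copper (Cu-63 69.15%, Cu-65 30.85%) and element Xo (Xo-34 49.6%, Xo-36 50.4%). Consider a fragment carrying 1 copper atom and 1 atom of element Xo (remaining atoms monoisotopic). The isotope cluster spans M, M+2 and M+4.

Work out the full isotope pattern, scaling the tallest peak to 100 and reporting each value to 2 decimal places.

Copper pattern (n=1): 0.6915 : 0.3085
Element Xo pattern (n=1): 0.4960 : 0.5040
Convolve the two distributions (both contribute in 2-u steps):
  M: 0.6915×0.4960 = 0.342984
  M+2: 0.6915×0.5040 + 0.3085×0.4960 = 0.501532
  M+4: 0.3085×0.5040 = 0.155484
Scale to base peak (0.501532) = 100: 68.39 : 100.00 : 31.00

68.39 : 100.00 : 31.00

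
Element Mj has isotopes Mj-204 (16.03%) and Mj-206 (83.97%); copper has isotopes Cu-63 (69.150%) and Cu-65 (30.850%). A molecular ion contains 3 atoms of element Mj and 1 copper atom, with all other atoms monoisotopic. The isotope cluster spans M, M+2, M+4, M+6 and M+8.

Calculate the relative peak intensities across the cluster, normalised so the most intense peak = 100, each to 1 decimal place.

0.6 : 9.0 : 49.5 : 100.0 : 35.5

Element Mj pattern (n=3): 0.00411908 : 0.06473102 : 0.33908071 : 0.59206919
Copper pattern (n=1): 0.6915 : 0.3085
Convolve the two distributions (both contribute in 2-u steps):
  M: 0.00411908×0.6915 = 0.002848
  M+2: 0.00411908×0.3085 + 0.06473102×0.6915 = 0.046032
  M+4: 0.06473102×0.3085 + 0.33908071×0.6915 = 0.254444
  M+6: 0.33908071×0.3085 + 0.59206919×0.6915 = 0.514022
  M+8: 0.59206919×0.3085 = 0.182653
Scale to base peak (0.514022) = 100: 0.6 : 9.0 : 49.5 : 100.0 : 35.5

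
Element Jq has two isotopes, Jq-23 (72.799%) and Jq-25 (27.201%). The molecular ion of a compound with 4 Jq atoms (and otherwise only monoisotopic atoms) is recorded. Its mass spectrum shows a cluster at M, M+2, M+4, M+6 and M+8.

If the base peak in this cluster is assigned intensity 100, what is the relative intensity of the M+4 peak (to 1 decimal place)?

Binomial terms of (0.72799 + 0.27201)^4: M 0.2809, M+2 0.4198, M+4 0.2353, M+6 0.0586, M+8 0.0055 → M+2 is the base peak.
P(M+2) = C(4,1) × 0.72799^3 × 0.27201^1 = 4 × 0.38581245 × 0.27201 = 0.419779 (base)
P(M+4) = C(4,2) × 0.72799^2 × 0.27201^2 = 6 × 0.52996944 × 0.07398944 = 0.235273
Relative intensity = 0.235273 / 0.419779 × 100 = 56.0

56.0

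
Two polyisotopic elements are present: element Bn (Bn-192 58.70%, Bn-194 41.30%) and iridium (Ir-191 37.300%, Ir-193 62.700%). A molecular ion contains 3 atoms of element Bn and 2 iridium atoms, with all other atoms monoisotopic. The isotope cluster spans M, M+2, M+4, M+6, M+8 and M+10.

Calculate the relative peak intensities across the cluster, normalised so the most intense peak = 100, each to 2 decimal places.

8.77 : 47.98 : 100.00 : 99.11 : 47.05 : 8.63

Element Bn pattern (n=3): 0.202262 : 0.42692099 : 0.30037201 : 0.070445
Iridium pattern (n=2): 0.139129 : 0.467742 : 0.393129
Convolve the two distributions (both contribute in 2-u steps):
  M: 0.202262×0.139129 = 0.028141
  M+2: 0.202262×0.467742 + 0.42692099×0.139129 = 0.154004
  M+4: 0.202262×0.393129 + 0.42692099×0.467742 + 0.30037201×0.139129 = 0.320994
  M+6: 0.42692099×0.393129 + 0.30037201×0.467742 + 0.070445×0.139129 = 0.318133
  M+8: 0.30037201×0.393129 + 0.070445×0.467742 = 0.151035
  M+10: 0.070445×0.393129 = 0.027694
Scale to base peak (0.320994) = 100: 8.77 : 47.98 : 100.00 : 99.11 : 47.05 : 8.63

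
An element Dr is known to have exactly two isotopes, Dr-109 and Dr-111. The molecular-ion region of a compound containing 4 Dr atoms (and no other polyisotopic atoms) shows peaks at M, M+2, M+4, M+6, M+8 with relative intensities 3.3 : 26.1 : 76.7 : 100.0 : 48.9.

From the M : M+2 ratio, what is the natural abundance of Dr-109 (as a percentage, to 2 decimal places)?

33.59%

Write p for the Dr-109 fraction. I(M+2)/I(M) = [C(4,1)·p^3·(1−p)] / p^4 = 4·(1−p)/p = 26.1/3.3 = 7.9091
(1−p)/p = 7.9091/4 = 1.9773  ⇒  p = 1/(1 + 1.9773) = 0.3359
Dr-109: 33.59%, Dr-111: 66.41%.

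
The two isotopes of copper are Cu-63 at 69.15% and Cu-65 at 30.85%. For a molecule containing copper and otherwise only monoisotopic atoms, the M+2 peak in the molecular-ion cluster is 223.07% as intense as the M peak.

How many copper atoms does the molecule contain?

With n Cu atoms, P(M+2)/P(M) = C(n,1)·p^(n−1)q / p^n = n·q/p = n · 0.3085/0.6915.
n = 2.2307 × 0.6915/0.3085 = 5.00 ≈ 5

5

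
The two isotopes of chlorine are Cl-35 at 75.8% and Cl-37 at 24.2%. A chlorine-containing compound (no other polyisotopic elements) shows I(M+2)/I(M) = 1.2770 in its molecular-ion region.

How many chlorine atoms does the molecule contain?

For n independent Cl atoms, I(M+2)/I(M) = n · (abundance Cl-37) / (abundance Cl-35) = n · 0.242/0.758.
n = 1.2770 × 0.758/0.242 = 4.00 ≈ 4

4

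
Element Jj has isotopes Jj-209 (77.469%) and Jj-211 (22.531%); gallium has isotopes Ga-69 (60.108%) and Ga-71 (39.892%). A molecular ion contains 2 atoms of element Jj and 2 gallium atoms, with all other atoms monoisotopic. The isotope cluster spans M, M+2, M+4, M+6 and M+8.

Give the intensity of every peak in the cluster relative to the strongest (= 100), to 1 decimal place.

52.4 : 100.0 : 67.9 : 19.3 : 2.0

Element Jj pattern (n=2): 0.6001446 : 0.34909081 : 0.0507646
Gallium pattern (n=2): 0.36129717 : 0.47956567 : 0.15913717
Convolve the two distributions (both contribute in 2-u steps):
  M: 0.6001446×0.36129717 = 0.216831
  M+2: 0.6001446×0.47956567 + 0.34909081×0.36129717 = 0.413934
  M+4: 0.6001446×0.15913717 + 0.34909081×0.47956567 + 0.0507646×0.36129717 = 0.281258
  M+6: 0.34909081×0.15913717 + 0.0507646×0.47956567 = 0.079898
  M+8: 0.0507646×0.15913717 = 0.008079
Scale to base peak (0.413934) = 100: 52.4 : 100.0 : 67.9 : 19.3 : 2.0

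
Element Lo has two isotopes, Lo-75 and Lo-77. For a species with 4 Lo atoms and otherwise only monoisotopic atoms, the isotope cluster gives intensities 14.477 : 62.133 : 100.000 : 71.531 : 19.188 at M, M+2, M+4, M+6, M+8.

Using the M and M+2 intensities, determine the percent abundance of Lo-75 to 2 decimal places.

48.24%

Let p = fractional abundance of Lo-75. I(M+2)/I(M) = [C(4,1)·p^3·(1−p)] / p^4 = 4·(1−p)/p = 62.133/14.477 = 4.2918
(1−p)/p = 4.2918/4 = 1.0730  ⇒  p = 1/(1 + 1.0730) = 0.4824
Lo-75: 48.24%, Lo-77: 51.76%.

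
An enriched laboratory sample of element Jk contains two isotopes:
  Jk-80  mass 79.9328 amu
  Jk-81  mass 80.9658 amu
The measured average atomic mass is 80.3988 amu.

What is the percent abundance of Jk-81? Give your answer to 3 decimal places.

45.111%

With x = fraction of Jk-80 (so Jk-81 is 1 − x):
79.9328·x + 80.9658·(1 − x) = 80.3988
(79.9328 − 80.9658)·x = 80.3988 − 80.9658
x = -0.5670 / -1.0330 = 0.54889 → 54.889% Jk-80, 45.111% Jk-81.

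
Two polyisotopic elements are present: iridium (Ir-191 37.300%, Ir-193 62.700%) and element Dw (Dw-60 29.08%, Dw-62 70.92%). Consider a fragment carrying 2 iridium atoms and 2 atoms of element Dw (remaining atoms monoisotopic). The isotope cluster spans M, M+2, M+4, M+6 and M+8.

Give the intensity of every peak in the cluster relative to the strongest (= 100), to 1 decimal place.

3.0 : 24.4 : 74.5 : 100.0 : 49.8

Iridium pattern (n=2): 0.139129 : 0.467742 : 0.393129
Element Dw pattern (n=2): 0.08456464 : 0.41247072 : 0.50296464
Convolve the two distributions (both contribute in 2-u steps):
  M: 0.139129×0.08456464 = 0.011765
  M+2: 0.139129×0.41247072 + 0.467742×0.08456464 = 0.096941
  M+4: 0.139129×0.50296464 + 0.467742×0.41247072 + 0.393129×0.08456464 = 0.296152
  M+6: 0.467742×0.50296464 + 0.393129×0.41247072 = 0.397412
  M+8: 0.393129×0.50296464 = 0.197730
Scale to base peak (0.397412) = 100: 3.0 : 24.4 : 74.5 : 100.0 : 49.8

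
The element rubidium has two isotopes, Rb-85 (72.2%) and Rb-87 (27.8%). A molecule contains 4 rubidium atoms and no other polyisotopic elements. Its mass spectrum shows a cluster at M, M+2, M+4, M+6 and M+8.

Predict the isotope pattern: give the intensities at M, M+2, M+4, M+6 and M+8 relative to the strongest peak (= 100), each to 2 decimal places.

The 4 Rb atoms are independent, so intensities follow the terms of (0.722 + 0.278)^4.
P(M) = 0.722^4 = 0.271737
P(M+2) = 4 × 0.722^3 × 0.278^1 = 0.418520
P(M+4) = 6 × 0.722^2 × 0.278^2 = 0.241721
P(M+6) = 4 × 0.722^1 × 0.278^3 = 0.062049
P(M+8) = 0.278^4 = 0.005973
The M+2 peak is largest (0.418520); scaling to 100 gives 64.93 : 100.00 : 57.76 : 14.83 : 1.43.

64.93 : 100.00 : 57.76 : 14.83 : 1.43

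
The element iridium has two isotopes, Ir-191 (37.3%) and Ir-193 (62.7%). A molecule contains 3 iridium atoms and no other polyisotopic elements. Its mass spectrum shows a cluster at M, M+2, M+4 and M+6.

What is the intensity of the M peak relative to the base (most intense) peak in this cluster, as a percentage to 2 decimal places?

Term probabilities: M 0.0519, M+2 0.2617, M+4 0.4399, M+6 0.2465. Base peak = M+4.
P(M+4) = C(3,2) × 0.373^1 × 0.627^2 = 3 × 0.3730 × 0.393129 = 0.439911 (base)
P(M) = C(3,0) × 0.373^3 × 0.627^0 = 1 × 0.05189512 × 1.0000 = 0.051895
Relative intensity = 0.051895 / 0.439911 × 100 = 11.80

11.80%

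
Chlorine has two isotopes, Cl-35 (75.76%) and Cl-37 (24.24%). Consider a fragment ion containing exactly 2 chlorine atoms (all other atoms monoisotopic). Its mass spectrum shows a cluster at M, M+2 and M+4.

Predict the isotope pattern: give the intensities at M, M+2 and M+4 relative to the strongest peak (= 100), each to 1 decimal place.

Expanding (0.7576 + 0.2424)^2:
P(M) = 0.7576^2 = 0.573958
P(M+2) = 2 × 0.7576^1 × 0.2424^1 = 0.367284
P(M+4) = 0.2424^2 = 0.058758
The M peak is largest (0.573958); scaling to 100 gives 100.0 : 64.0 : 10.2.

100.0 : 64.0 : 10.2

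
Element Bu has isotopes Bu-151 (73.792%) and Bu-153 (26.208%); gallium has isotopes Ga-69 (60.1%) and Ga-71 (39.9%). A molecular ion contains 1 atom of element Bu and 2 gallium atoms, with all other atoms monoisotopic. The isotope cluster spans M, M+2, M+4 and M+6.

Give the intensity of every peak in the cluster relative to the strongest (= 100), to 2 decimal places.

59.42 : 100.00 : 54.21 : 9.30

Element Bu pattern (n=1): 0.73792 : 0.26208
Gallium pattern (n=2): 0.361201 : 0.479598 : 0.159201
Convolve the two distributions (both contribute in 2-u steps):
  M: 0.73792×0.361201 = 0.266537
  M+2: 0.73792×0.479598 + 0.26208×0.361201 = 0.448569
  M+4: 0.73792×0.159201 + 0.26208×0.479598 = 0.243171
  M+6: 0.26208×0.159201 = 0.041723
Scale to base peak (0.448569) = 100: 59.42 : 100.00 : 54.21 : 9.30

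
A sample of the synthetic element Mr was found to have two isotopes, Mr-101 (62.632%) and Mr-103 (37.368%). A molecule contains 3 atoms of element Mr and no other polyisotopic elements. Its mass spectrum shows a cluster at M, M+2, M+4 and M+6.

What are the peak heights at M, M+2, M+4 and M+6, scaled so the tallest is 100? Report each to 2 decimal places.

The 3 Mr atoms are independent, so intensities follow the terms of (0.62632 + 0.37368)^3.
P(M) = 0.62632^3 = 0.245691
P(M+2) = 3 × 0.62632^2 × 0.37368^1 = 0.439758
P(M+4) = 3 × 0.62632^1 × 0.37368^2 = 0.262372
P(M+6) = 0.37368^3 = 0.052179
The M+2 peak is largest (0.439758); scaling to 100 gives 55.87 : 100.00 : 59.66 : 11.87.

55.87 : 100.00 : 59.66 : 11.87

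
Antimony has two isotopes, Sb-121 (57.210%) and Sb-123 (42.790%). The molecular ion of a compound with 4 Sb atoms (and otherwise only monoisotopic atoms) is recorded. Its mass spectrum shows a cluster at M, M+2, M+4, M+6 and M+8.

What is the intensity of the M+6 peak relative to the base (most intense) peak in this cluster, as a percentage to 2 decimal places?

49.86%

Term probabilities: M 0.1071, M+2 0.3205, M+4 0.3596, M+6 0.1793, M+8 0.0335. Base peak = M+4.
P(M+4) = C(4,2) × 0.57210^2 × 0.42790^2 = 6 × 0.32729841 × 0.18309841 = 0.359567 (base)
P(M+6) = C(4,3) × 0.57210^1 × 0.42790^3 = 4 × 0.5721 × 0.07834781 = 0.179291
Relative intensity = 0.179291 / 0.359567 × 100 = 49.86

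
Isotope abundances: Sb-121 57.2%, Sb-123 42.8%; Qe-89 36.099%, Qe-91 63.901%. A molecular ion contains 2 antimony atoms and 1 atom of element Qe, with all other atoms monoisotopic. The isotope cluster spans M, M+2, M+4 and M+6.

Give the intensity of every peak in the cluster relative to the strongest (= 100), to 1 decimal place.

Antimony pattern (n=2): 0.327184 : 0.489632 : 0.183184
Element Qe pattern (n=1): 0.36099 : 0.63901
Convolve the two distributions (both contribute in 2-u steps):
  M: 0.327184×0.36099 = 0.118110
  M+2: 0.327184×0.63901 + 0.489632×0.36099 = 0.385826
  M+4: 0.489632×0.63901 + 0.183184×0.36099 = 0.379007
  M+6: 0.183184×0.63901 = 0.117056
Scale to base peak (0.385826) = 100: 30.6 : 100.0 : 98.2 : 30.3

30.6 : 100.0 : 98.2 : 30.3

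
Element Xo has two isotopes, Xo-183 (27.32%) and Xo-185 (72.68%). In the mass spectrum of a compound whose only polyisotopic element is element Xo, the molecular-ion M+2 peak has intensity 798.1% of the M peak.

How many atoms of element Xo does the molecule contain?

For n independent Xo atoms, I(M+2)/I(M) = n · (abundance Xo-185) / (abundance Xo-183) = n · 0.7268/0.2732.
n = 7.981 × 0.2732/0.7268 = 3.00 ≈ 3

3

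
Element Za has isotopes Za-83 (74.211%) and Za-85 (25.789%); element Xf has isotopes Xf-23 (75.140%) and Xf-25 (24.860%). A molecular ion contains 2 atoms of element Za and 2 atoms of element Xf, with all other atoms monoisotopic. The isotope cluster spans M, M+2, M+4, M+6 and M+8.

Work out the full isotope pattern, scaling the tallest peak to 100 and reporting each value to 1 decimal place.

Element Za pattern (n=2): 0.55072725 : 0.3827655 : 0.06650725
Element Xf pattern (n=2): 0.56460196 : 0.37359608 : 0.06180196
Convolve the two distributions (both contribute in 2-u steps):
  M: 0.55072725×0.56460196 = 0.310942
  M+2: 0.55072725×0.37359608 + 0.3827655×0.56460196 = 0.421860
  M+4: 0.55072725×0.06180196 + 0.3827655×0.37359608 + 0.06650725×0.56460196 = 0.214586
  M+6: 0.3827655×0.06180196 + 0.06650725×0.37359608 = 0.048503
  M+8: 0.06650725×0.06180196 = 0.004110
Scale to base peak (0.421860) = 100: 73.7 : 100.0 : 50.9 : 11.5 : 1.0

73.7 : 100.0 : 50.9 : 11.5 : 1.0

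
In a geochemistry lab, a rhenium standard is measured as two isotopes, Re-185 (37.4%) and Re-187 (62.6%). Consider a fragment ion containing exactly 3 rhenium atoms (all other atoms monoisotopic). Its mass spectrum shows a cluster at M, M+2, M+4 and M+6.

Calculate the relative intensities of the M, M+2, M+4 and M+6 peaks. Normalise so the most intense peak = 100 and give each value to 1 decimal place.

The 3 Re atoms are independent, so intensities follow the terms of (0.374 + 0.626)^3.
P(M) = 0.374^3 = 0.052314
P(M+2) = 3 × 0.374^2 × 0.626^1 = 0.262687
P(M+4) = 3 × 0.374^1 × 0.626^2 = 0.439685
P(M+6) = 0.626^3 = 0.245314
The M+4 peak is largest (0.439685); scaling to 100 gives 11.9 : 59.7 : 100.0 : 55.8.

11.9 : 59.7 : 100.0 : 55.8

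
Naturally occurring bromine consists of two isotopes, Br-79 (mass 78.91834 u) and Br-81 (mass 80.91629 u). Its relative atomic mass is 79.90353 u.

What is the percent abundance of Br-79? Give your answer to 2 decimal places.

With x = fraction of Br-79 (so Br-81 is 1 − x):
78.91834·x + 80.91629·(1 − x) = 79.90353
(78.91834 − 80.91629)·x = 79.90353 − 80.91629
x = -1.01276 / -1.99795 = 0.50690 → 50.69% Br-79, 49.31% Br-81.

50.69%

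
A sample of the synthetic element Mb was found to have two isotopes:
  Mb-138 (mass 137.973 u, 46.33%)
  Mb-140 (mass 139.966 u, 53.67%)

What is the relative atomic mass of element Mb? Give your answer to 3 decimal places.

139.043 u

Weight each isotope mass by its fractional abundance: 0.4633 × 137.973 + 0.5367 × 139.966
= 63.9229 + 75.1198 = 139.0427 u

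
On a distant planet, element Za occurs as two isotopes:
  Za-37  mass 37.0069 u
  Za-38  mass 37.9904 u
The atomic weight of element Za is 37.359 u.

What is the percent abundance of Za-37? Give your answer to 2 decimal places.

64.20%

Let x be the fractional abundance of Za-37; then Za-38 has abundance 1 − x.
37.0069·x + 37.9904·(1 − x) = 37.359
(37.0069 − 37.9904)·x = 37.359 − 37.9904
x = -0.6314 / -0.9835 = 0.64199 → 64.20% Za-37, 35.80% Za-38.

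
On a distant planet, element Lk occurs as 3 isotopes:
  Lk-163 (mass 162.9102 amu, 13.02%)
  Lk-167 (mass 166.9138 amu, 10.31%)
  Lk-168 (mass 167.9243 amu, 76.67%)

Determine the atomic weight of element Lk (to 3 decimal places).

167.167 amu

Average mass = Σ (abundance × isotope mass) = 0.1302 × 162.9102 + 0.1031 × 166.9138 + 0.7667 × 167.9243
= 21.21091 + 17.20881 + 128.74756 = 167.16728 amu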